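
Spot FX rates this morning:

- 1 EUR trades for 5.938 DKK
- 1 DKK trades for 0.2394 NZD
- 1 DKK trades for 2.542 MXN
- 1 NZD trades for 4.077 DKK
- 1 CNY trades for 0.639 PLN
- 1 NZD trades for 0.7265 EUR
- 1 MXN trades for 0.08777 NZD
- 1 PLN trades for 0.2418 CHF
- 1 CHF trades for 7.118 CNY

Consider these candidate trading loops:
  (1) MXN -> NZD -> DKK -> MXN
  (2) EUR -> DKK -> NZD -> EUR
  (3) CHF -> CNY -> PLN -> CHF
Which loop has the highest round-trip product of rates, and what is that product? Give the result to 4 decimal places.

(1) 0.08777 × 4.077 × 2.542 = 0.90962
(2) 5.938 × 0.2394 × 0.7265 = 1.03276
(3) 7.118 × 0.639 × 0.2418 = 1.09980
Highest is cycle (3) at 1.0998 (>1, arbitrage).

1.0998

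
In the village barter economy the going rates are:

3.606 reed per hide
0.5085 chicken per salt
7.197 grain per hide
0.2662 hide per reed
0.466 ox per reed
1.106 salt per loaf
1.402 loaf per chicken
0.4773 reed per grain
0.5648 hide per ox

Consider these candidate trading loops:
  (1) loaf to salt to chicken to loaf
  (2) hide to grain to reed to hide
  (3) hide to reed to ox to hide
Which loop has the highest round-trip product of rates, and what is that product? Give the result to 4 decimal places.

0.9491

(1) 1.106 × 0.5085 × 1.402 = 0.78849
(2) 7.197 × 0.4773 × 0.2662 = 0.91443
(3) 3.606 × 0.466 × 0.5648 = 0.94909
Highest is cycle (3) at 0.9491 (≤1, no arbitrage).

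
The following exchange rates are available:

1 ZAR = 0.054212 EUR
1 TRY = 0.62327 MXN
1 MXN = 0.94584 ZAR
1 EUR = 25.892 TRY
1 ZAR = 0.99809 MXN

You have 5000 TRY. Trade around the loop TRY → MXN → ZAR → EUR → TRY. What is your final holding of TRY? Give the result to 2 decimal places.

4137.38

5000 TRY × 0.62327 = 3116.35 MXN
3116.35 MXN × 0.94584 = 2947.568484 ZAR
2947.568484 ZAR × 0.054212 = 159.793582654608 EUR
159.793582654608 EUR × 25.892 = 4137.375442093110336 TRY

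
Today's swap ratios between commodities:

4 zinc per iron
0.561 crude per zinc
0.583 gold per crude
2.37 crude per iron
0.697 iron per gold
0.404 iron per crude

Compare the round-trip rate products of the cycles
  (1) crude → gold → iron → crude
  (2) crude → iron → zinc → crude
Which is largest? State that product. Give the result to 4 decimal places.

0.9631

(1) 0.583 × 0.697 × 2.37 = 0.96305
(2) 0.404 × 4 × 0.561 = 0.90658
Highest is cycle (1) at 0.9631 (≤1, no arbitrage).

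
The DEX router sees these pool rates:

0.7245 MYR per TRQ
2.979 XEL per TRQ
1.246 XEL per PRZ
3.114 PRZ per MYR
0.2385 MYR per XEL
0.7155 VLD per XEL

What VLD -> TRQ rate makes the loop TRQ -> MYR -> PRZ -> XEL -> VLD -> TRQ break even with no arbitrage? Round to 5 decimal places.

Known legs of the cycle: 0.7245 × 3.114 × 1.246 × 0.7155 = 2.011336238709
For no arbitrage the full-cycle product must be 1, so the missing rate is 1 / 2.011336238709 ≈ 0.4971819.

0.49718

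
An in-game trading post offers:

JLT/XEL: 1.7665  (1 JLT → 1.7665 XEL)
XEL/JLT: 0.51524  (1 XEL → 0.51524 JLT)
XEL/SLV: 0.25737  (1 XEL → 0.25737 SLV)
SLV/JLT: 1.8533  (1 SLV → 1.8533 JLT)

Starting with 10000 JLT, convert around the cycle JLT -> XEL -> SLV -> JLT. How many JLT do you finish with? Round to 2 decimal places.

10000 JLT × 1.7665 = 17665 XEL
17665 XEL × 0.25737 = 4546.44105 SLV
4546.44105 SLV × 1.8533 = 8425.919197965 JLT

8425.92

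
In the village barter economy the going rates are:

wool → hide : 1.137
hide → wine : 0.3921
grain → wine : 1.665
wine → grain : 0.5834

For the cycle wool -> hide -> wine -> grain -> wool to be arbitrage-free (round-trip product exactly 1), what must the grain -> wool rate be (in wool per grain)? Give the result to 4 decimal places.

Known legs of the cycle: 1.137 × 0.3921 × 0.5834 = 0.26009004618
For no arbitrage the full-cycle product must be 1, so the missing rate is 1 / 0.26009004618 ≈ 3.844822.

3.8448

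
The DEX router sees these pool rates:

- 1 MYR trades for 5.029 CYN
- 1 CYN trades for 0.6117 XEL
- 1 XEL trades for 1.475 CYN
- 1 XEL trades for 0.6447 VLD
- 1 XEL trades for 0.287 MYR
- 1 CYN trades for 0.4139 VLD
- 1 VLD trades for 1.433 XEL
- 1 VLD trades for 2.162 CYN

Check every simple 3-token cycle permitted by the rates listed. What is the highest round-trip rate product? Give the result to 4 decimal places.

CYN→XEL→MYR→CYN: 0.6117 × 0.287 × 5.029 = 0.88288
CYN→VLD→XEL→CYN: 0.4139 × 1.433 × 1.475 = 0.87485
CYN→XEL→VLD→CYN: 0.6117 × 0.6447 × 2.162 = 0.85261
Maximum is CYN→XEL→MYR→CYN at 0.8829; no arbitrage — every cycle loses value.

0.8829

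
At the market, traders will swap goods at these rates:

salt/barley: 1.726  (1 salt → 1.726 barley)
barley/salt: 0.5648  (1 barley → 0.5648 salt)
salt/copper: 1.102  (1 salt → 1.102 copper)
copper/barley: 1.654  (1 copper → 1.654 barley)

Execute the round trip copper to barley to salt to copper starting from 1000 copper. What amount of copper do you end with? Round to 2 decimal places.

1000 copper × 1.654 = 1654 barley
1654 barley × 0.5648 = 934.1792 salt
934.1792 salt × 1.102 = 1029.4654784 copper

1029.47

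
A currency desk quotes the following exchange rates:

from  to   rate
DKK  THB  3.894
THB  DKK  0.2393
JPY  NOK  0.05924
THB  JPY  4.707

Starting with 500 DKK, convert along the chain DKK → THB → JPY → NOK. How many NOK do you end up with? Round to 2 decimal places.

542.91

500 DKK × 3.894 = 1947 THB
1947 THB × 4.707 = 9164.529 JPY
9164.529 JPY × 0.05924 = 542.90669796 NOK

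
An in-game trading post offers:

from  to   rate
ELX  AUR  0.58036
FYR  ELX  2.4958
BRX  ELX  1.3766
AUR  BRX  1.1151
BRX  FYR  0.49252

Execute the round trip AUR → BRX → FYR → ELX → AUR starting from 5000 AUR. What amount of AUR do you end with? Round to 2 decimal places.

5000 AUR × 1.1151 = 5575.5 BRX
5575.5 BRX × 0.49252 = 2746.04526 FYR
2746.04526 FYR × 2.4958 = 6853.579759908 ELX
6853.579759908 ELX × 0.58036 = 3977.54354946020688 AUR

3977.54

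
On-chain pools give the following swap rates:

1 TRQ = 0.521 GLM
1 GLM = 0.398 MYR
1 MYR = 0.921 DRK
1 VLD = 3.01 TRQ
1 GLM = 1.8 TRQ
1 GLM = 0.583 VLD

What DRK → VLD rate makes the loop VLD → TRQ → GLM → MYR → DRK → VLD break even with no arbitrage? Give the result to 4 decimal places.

Known legs of the cycle: 3.01 × 0.521 × 0.398 × 0.921 = 0.57483992118
For no arbitrage the full-cycle product must be 1, so the missing rate is 1 / 0.57483992118 ≈ 1.739615.

1.7396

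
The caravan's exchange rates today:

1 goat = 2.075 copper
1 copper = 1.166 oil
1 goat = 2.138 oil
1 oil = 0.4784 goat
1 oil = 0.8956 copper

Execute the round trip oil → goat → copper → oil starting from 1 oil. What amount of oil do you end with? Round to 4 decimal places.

1 oil × 0.4784 = 0.4784 goat
0.4784 goat × 2.075 = 0.99268 copper
0.99268 copper × 1.166 = 1.15746488 oil

1.1575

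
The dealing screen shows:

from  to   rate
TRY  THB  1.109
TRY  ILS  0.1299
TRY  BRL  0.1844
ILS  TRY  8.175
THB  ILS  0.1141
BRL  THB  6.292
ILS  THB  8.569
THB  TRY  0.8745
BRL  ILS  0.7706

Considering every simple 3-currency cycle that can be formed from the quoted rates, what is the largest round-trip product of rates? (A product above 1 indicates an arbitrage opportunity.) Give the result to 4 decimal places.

ILS→TRY→BRL→ILS: 8.175 × 0.1844 × 0.7706 = 1.16166
ILS→TRY→THB→ILS: 8.175 × 1.109 × 0.1141 = 1.03444
TRY→BRL→THB→TRY: 0.1844 × 6.292 × 0.8745 = 1.01463
ILS→THB→TRY→ILS: 8.569 × 0.8745 × 0.1299 = 0.97342
Maximum is ILS→TRY→BRL→ILS at 1.1617; arbitrage exists.

1.1617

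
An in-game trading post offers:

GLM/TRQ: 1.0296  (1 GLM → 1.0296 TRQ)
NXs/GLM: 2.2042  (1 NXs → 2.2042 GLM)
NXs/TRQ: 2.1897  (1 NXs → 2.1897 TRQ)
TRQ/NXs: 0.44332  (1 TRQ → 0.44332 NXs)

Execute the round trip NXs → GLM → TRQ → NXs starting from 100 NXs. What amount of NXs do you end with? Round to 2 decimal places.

100.61

100 NXs × 2.2042 = 220.42 GLM
220.42 GLM × 1.0296 = 226.944432 TRQ
226.944432 TRQ × 0.44332 = 100.60900559424 NXs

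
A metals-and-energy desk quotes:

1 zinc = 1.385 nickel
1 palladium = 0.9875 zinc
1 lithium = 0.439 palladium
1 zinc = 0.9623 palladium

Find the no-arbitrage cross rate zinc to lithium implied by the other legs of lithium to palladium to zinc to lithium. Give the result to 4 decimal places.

Known legs of the cycle: 0.439 × 0.9875 = 0.4335125
For no arbitrage the full-cycle product must be 1, so the missing rate is 1 / 0.4335125 ≈ 2.306739.

2.3067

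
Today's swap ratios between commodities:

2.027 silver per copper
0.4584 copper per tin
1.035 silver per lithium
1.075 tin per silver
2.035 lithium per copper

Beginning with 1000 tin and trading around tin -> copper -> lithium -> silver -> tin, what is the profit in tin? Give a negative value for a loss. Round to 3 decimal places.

37.906

1000 tin × 0.4584 = 458.4 copper
458.4 copper × 2.035 = 932.844 lithium
932.844 lithium × 1.035 = 965.49354 silver
965.49354 silver × 1.075 = 1037.9055555 tin
Net change: 1037.9055555 − 1000 = 37.9055555 tin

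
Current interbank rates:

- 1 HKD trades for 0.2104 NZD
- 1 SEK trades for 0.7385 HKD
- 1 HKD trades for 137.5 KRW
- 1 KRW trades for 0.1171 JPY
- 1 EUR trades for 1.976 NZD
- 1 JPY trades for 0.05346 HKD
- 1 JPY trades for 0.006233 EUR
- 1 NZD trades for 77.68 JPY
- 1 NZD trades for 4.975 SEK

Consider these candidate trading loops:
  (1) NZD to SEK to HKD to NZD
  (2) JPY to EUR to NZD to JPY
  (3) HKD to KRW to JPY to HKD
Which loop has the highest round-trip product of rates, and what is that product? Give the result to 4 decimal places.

0.9567

(1) 4.975 × 0.7385 × 0.2104 = 0.77302
(2) 0.006233 × 1.976 × 77.68 = 0.95674
(3) 137.5 × 0.1171 × 0.05346 = 0.86077
Highest is cycle (2) at 0.9567 (≤1, no arbitrage).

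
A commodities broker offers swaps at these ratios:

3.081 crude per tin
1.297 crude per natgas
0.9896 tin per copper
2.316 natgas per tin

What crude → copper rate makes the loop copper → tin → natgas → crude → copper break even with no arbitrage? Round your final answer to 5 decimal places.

0.33640

Known legs of the cycle: 0.9896 × 2.316 × 1.297 = 2.9726119392
For no arbitrage the full-cycle product must be 1, so the missing rate is 1 / 2.9726119392 ≈ 0.3364045.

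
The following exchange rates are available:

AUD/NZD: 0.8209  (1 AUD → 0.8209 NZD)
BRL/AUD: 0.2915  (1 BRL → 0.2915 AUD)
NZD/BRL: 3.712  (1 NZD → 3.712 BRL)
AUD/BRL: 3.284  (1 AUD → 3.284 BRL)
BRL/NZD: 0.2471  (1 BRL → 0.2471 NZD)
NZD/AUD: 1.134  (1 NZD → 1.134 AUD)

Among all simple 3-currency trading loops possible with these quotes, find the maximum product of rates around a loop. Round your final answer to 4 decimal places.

0.9202

BRL→NZD→AUD→BRL: 0.2471 × 1.134 × 3.284 = 0.92021
BRL→AUD→NZD→BRL: 0.2915 × 0.8209 × 3.712 = 0.88825
Maximum is BRL→NZD→AUD→BRL at 0.9202; no arbitrage — every cycle loses value.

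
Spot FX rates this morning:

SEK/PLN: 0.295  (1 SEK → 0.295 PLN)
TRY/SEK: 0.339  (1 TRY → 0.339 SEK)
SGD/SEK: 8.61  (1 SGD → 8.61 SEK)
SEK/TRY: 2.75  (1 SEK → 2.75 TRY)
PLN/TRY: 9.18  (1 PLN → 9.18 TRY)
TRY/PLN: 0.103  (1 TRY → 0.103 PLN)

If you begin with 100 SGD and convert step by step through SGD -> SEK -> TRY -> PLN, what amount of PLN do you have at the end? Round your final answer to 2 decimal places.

243.88

100 SGD × 8.61 = 861 SEK
861 SEK × 2.75 = 2367.75 TRY
2367.75 TRY × 0.103 = 243.87825 PLN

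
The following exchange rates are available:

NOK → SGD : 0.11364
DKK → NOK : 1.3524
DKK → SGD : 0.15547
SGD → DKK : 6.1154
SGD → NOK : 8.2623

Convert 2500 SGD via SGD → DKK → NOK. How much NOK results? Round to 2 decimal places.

20676.17

2500 SGD × 6.1154 = 15288.5 DKK
15288.5 DKK × 1.3524 = 20676.1674 NOK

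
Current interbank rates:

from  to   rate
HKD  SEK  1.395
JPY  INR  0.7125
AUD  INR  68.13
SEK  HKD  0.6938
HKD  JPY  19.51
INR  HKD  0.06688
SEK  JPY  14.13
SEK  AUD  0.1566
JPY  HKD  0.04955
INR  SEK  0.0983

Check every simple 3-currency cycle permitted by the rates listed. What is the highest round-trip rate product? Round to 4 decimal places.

1.0488

SEK→AUD→INR→SEK: 0.1566 × 68.13 × 0.0983 = 1.04878
SEK→JPY→INR→SEK: 14.13 × 0.7125 × 0.0983 = 0.98965
SEK→JPY→HKD→SEK: 14.13 × 0.04955 × 1.395 = 0.97670
INR→HKD→JPY→INR: 0.06688 × 19.51 × 0.7125 = 0.92969
Maximum is SEK→AUD→INR→SEK at 1.0488; arbitrage exists.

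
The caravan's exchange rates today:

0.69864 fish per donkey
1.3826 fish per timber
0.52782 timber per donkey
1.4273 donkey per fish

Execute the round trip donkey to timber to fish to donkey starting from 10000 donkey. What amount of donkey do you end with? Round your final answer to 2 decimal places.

10000 donkey × 0.52782 = 5278.2 timber
5278.2 timber × 1.3826 = 7297.63932 fish
7297.63932 fish × 1.4273 = 10415.920601436 donkey

10415.92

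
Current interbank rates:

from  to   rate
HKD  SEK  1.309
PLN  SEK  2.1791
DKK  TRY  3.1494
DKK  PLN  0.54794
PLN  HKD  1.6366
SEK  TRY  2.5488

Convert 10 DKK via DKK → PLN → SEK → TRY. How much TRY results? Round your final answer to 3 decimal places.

10 DKK × 0.54794 = 5.4794 PLN
5.4794 PLN × 2.1791 = 11.94016054 SEK
11.94016054 SEK × 2.5488 = 30.433081184352 TRY

30.433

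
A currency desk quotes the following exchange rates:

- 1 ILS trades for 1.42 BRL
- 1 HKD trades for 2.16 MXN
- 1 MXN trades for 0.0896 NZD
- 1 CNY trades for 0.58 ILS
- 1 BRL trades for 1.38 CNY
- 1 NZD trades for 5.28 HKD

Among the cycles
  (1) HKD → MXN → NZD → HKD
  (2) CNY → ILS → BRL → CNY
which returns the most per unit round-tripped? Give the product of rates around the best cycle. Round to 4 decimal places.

1.1366

(1) 2.16 × 0.0896 × 5.28 = 1.02187
(2) 0.58 × 1.42 × 1.38 = 1.13657
Highest is cycle (2) at 1.1366 (>1, arbitrage).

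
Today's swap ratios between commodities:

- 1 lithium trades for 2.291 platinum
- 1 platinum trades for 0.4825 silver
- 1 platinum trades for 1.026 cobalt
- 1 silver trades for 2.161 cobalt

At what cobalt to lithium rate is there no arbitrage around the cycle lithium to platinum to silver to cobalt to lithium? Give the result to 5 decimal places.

Known legs of the cycle: 2.291 × 0.4825 × 2.161 = 2.3887856075
For no arbitrage the full-cycle product must be 1, so the missing rate is 1 / 2.3887856075 ≈ 0.4186227.

0.41862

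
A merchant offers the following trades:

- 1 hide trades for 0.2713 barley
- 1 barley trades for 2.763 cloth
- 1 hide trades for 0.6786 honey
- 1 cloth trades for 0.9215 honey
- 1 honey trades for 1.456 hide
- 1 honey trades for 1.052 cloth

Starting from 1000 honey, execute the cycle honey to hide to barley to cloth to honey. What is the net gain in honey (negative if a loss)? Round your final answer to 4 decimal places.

5.7439

1000 honey × 1.456 = 1456 hide
1456 hide × 0.2713 = 395.0128 barley
395.0128 barley × 2.763 = 1091.4203664 cloth
1091.4203664 cloth × 0.9215 = 1005.7438676376 honey
Net change: 1005.7438676376 − 1000 = 5.7438676376 honey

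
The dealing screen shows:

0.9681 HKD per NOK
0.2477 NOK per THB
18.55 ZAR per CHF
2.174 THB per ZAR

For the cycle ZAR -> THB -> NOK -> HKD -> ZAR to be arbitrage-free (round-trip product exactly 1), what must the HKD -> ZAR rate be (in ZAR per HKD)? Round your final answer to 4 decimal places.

Known legs of the cycle: 2.174 × 0.2477 × 0.9681 = 0.52132165638
For no arbitrage the full-cycle product must be 1, so the missing rate is 1 / 0.52132165638 ≈ 1.918202.

1.9182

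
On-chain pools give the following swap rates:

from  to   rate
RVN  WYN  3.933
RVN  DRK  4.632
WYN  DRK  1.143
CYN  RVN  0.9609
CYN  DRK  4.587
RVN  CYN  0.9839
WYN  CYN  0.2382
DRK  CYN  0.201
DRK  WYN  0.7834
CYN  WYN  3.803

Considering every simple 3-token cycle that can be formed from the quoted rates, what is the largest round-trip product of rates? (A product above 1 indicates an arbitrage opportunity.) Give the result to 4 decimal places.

WYN→CYN→RVN→WYN: 0.2382 × 0.9609 × 3.933 = 0.90021
DRK→CYN→RVN→DRK: 0.201 × 0.9609 × 4.632 = 0.89463
DRK→CYN→WYN→DRK: 0.201 × 3.803 × 1.143 = 0.87371
DRK→WYN→CYN→DRK: 0.7834 × 0.2382 × 4.587 = 0.85596
Maximum is WYN→CYN→RVN→WYN at 0.9002; no arbitrage — every cycle loses value.

0.9002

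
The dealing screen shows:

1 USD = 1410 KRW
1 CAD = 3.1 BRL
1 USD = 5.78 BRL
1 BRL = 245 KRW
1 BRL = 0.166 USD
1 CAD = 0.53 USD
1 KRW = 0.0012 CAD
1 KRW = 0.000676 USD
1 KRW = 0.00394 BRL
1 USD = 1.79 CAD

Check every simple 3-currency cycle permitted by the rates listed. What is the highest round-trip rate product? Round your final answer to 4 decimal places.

0.9573

BRL→KRW→USD→BRL: 245 × 0.000676 × 5.78 = 0.95728
BRL→USD→KRW→BRL: 0.166 × 1410 × 0.00394 = 0.92220
CAD→BRL→USD→CAD: 3.1 × 0.166 × 1.79 = 0.92113
CAD→BRL→KRW→CAD: 3.1 × 245 × 0.0012 = 0.91140
CAD→USD→KRW→CAD: 0.53 × 1410 × 0.0012 = 0.89676
Maximum is BRL→KRW→USD→BRL at 0.9573; no arbitrage — every cycle loses value.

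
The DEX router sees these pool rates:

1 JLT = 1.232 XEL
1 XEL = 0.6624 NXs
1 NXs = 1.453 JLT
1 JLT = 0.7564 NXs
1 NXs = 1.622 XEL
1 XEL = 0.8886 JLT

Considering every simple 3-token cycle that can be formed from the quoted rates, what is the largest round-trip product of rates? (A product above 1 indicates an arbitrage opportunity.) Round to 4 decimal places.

NXs→JLT→XEL→NXs: 1.453 × 1.232 × 0.6624 = 1.18576
NXs→XEL→JLT→NXs: 1.622 × 0.8886 × 0.7564 = 1.09021
Maximum is NXs→JLT→XEL→NXs at 1.1858; arbitrage exists.

1.1858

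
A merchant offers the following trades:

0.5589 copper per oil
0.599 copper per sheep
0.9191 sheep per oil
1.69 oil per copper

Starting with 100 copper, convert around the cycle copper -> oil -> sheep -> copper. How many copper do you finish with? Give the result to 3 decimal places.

100 copper × 1.69 = 169 oil
169 oil × 0.9191 = 155.3279 sheep
155.3279 sheep × 0.599 = 93.0414121 copper

93.041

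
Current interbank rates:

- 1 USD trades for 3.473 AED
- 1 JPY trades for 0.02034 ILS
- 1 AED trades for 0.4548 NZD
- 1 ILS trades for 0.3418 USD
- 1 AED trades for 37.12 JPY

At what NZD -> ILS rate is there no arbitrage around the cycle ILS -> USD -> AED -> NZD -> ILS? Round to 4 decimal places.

Known legs of the cycle: 0.3418 × 3.473 × 0.4548 = 0.53988007272
For no arbitrage the full-cycle product must be 1, so the missing rate is 1 / 0.53988007272 ≈ 1.852263.

1.8523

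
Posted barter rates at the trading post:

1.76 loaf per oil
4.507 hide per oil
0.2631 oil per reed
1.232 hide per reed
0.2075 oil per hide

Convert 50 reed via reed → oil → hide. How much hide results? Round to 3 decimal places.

50 reed × 0.2631 = 13.155 oil
13.155 oil × 4.507 = 59.289585 hide

59.290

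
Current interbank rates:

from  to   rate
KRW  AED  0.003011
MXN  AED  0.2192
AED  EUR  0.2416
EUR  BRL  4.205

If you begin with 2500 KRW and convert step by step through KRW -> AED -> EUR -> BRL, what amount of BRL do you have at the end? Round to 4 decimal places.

7.6474

2500 KRW × 0.003011 = 7.5275 AED
7.5275 AED × 0.2416 = 1.818644 EUR
1.818644 EUR × 4.205 = 7.64739802 BRL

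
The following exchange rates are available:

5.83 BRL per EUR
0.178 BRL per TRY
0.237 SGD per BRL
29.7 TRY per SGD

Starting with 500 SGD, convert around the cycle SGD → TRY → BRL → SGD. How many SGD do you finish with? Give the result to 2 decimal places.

500 SGD × 29.7 = 14850 TRY
14850 TRY × 0.178 = 2643.3 BRL
2643.3 BRL × 0.237 = 626.4621 SGD

626.46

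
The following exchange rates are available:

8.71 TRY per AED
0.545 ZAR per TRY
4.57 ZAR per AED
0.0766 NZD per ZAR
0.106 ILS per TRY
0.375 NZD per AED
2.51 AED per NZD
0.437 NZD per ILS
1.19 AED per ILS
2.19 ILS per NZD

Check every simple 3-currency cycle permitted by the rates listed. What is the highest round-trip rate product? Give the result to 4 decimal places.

1.0987

ILS→AED→TRY→ILS: 1.19 × 8.71 × 0.106 = 1.09868
NZD→ILS→AED→NZD: 2.19 × 1.19 × 0.375 = 0.97729
NZD→AED→ZAR→NZD: 2.51 × 4.57 × 0.0766 = 0.87866
Maximum is ILS→AED→TRY→ILS at 1.0987; arbitrage exists.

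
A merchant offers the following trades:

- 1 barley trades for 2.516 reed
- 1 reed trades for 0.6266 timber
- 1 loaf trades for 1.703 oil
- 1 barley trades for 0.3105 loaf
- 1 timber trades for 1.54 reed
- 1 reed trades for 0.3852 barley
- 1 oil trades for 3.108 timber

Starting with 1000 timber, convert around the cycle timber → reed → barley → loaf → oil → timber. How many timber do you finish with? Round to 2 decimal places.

974.91

1000 timber × 1.54 = 1540 reed
1540 reed × 0.3852 = 593.208 barley
593.208 barley × 0.3105 = 184.191084 loaf
184.191084 loaf × 1.703 = 313.677416052 oil
313.677416052 oil × 3.108 = 974.909409089616 timber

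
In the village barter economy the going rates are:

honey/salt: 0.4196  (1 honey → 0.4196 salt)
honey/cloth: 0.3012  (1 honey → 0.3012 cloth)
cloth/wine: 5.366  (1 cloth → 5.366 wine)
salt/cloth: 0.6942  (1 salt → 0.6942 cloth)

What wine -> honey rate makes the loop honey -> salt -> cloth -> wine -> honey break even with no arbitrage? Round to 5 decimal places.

Known legs of the cycle: 0.4196 × 0.6942 × 5.366 = 1.56304239312
For no arbitrage the full-cycle product must be 1, so the missing rate is 1 / 1.56304239312 ≈ 0.6397779.

0.63978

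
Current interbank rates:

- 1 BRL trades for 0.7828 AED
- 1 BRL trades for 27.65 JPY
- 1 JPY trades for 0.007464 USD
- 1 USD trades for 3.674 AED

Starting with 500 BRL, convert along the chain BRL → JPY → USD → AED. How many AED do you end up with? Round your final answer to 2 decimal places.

379.12

500 BRL × 27.65 = 13825 JPY
13825 JPY × 0.007464 = 103.1898 USD
103.1898 USD × 3.674 = 379.1193252 AED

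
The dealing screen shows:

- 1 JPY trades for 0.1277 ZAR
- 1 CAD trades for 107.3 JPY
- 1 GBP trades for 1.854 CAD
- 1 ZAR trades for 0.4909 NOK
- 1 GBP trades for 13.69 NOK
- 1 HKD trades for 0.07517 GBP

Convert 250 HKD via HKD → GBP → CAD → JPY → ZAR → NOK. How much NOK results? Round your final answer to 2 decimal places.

234.36

250 HKD × 0.07517 = 18.7925 GBP
18.7925 GBP × 1.854 = 34.841295 CAD
34.841295 CAD × 107.3 = 3738.4709535 JPY
3738.4709535 JPY × 0.1277 = 477.40274076195 ZAR
477.40274076195 ZAR × 0.4909 = 234.357005440041255 NOK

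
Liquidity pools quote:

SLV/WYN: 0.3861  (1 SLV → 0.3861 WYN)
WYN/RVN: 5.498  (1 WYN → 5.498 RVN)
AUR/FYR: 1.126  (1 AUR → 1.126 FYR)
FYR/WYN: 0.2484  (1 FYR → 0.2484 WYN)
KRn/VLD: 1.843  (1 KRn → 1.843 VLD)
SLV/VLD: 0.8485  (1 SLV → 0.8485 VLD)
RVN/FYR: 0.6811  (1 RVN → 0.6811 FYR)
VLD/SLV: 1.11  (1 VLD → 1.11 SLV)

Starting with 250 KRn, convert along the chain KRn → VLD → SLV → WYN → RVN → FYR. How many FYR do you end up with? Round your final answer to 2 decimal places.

250 KRn × 1.843 = 460.75 VLD
460.75 VLD × 1.11 = 511.4325 SLV
511.4325 SLV × 0.3861 = 197.46408825 WYN
197.46408825 WYN × 5.498 = 1085.6575571985 RVN
1085.6575571985 RVN × 0.6811 = 739.44136220789835 FYR

739.44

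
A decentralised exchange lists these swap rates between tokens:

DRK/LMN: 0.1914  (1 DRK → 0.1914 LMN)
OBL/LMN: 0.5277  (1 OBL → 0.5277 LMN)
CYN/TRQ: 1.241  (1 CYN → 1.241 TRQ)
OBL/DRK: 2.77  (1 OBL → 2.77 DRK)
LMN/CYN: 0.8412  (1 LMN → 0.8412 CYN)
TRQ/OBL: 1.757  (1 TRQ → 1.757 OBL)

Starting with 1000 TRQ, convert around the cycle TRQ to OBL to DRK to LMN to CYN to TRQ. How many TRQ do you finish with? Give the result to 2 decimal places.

972.44

1000 TRQ × 1.757 = 1757 OBL
1757 OBL × 2.77 = 4866.89 DRK
4866.89 DRK × 0.1914 = 931.522746 LMN
931.522746 LMN × 0.8412 = 783.5969339352 CYN
783.5969339352 CYN × 1.241 = 972.4437950135832 TRQ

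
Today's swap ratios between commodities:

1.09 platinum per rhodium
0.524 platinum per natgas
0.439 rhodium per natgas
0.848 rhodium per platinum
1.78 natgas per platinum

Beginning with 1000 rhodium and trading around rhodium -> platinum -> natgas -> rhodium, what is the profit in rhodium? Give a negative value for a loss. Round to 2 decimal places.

-148.25

1000 rhodium × 1.09 = 1090 platinum
1090 platinum × 1.78 = 1940.2 natgas
1940.2 natgas × 0.439 = 851.7478 rhodium
Net change: 851.7478 − 1000 = -148.2522 rhodium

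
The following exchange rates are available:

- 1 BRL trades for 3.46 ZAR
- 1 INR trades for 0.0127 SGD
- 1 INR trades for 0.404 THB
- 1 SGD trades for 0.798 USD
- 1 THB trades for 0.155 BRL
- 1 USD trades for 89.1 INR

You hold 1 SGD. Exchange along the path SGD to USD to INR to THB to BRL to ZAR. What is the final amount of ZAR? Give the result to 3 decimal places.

1 SGD × 0.798 = 0.798 USD
0.798 USD × 89.1 = 71.1018 INR
71.1018 INR × 0.404 = 28.7251272 THB
28.7251272 THB × 0.155 = 4.452394716 BRL
4.452394716 BRL × 3.46 = 15.40528571736 ZAR

15.405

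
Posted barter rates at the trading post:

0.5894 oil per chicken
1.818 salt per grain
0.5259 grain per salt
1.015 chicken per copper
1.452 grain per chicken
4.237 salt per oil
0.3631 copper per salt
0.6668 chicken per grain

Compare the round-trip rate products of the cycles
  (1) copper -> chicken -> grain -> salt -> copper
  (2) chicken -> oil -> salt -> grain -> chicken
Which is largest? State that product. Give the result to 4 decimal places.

0.9729

(1) 1.015 × 1.452 × 1.818 × 0.3631 = 0.97287
(2) 0.5894 × 4.237 × 0.5259 × 0.6668 = 0.87572
Highest is cycle (1) at 0.9729 (≤1, no arbitrage).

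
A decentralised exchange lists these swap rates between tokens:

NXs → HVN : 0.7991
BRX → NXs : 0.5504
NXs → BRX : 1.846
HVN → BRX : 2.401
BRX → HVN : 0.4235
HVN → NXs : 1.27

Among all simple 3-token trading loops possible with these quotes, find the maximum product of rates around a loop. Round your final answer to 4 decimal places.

BRX→NXs→HVN→BRX: 0.5504 × 0.7991 × 2.401 = 1.05602
BRX→HVN→NXs→BRX: 0.4235 × 1.27 × 1.846 = 0.99286
Maximum is BRX→NXs→HVN→BRX at 1.0560; arbitrage exists.

1.0560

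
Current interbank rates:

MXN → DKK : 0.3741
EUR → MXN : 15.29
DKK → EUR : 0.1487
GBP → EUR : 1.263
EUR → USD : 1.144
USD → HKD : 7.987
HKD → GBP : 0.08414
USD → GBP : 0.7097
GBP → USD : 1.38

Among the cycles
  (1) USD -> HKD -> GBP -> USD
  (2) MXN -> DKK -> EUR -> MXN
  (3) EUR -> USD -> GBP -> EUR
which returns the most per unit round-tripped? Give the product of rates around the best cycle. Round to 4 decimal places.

(1) 7.987 × 0.08414 × 1.38 = 0.92740
(2) 0.3741 × 0.1487 × 15.29 = 0.85056
(3) 1.144 × 0.7097 × 1.263 = 1.02543
Highest is cycle (3) at 1.0254 (>1, arbitrage).

1.0254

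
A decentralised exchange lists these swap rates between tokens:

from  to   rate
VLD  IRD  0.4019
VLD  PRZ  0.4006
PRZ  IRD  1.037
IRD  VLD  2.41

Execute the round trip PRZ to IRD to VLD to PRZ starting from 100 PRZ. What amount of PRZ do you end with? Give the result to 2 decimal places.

100.12

100 PRZ × 1.037 = 103.7 IRD
103.7 IRD × 2.41 = 249.917 VLD
249.917 VLD × 0.4006 = 100.1167502 PRZ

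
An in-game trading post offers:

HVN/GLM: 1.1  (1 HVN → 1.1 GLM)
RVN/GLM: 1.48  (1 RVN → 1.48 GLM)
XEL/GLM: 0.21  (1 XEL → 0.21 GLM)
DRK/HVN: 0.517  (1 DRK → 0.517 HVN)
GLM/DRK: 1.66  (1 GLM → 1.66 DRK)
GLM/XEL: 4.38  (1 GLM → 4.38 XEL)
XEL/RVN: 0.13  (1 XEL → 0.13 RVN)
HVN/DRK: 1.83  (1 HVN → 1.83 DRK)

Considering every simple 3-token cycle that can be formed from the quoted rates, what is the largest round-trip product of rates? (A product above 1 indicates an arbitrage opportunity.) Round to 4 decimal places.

0.9440

DRK→HVN→GLM→DRK: 0.517 × 1.1 × 1.66 = 0.94404
GLM→XEL→RVN→GLM: 4.38 × 0.13 × 1.48 = 0.84271
Maximum is DRK→HVN→GLM→DRK at 0.9440; no arbitrage — every cycle loses value.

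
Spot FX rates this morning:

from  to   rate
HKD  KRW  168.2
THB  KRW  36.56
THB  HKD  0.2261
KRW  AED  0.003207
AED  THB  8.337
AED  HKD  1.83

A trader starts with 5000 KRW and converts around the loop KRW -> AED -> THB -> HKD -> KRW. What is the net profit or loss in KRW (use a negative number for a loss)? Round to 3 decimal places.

83.997

5000 KRW × 0.003207 = 16.035 AED
16.035 AED × 8.337 = 133.683795 THB
133.683795 THB × 0.2261 = 30.2259060495 HKD
30.2259060495 HKD × 168.2 = 5083.9973975259 KRW
Net change: 5083.9973975259 − 5000 = 83.9973975259 KRW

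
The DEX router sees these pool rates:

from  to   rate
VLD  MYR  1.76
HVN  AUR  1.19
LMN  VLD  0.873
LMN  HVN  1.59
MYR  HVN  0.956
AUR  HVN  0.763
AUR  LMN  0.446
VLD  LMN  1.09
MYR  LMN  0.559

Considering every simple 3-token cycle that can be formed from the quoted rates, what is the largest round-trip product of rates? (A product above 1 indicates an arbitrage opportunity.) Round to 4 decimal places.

0.8589

MYR→LMN→VLD→MYR: 0.559 × 0.873 × 1.76 = 0.85889
AUR→LMN→HVN→AUR: 0.446 × 1.59 × 1.19 = 0.84388
Maximum is MYR→LMN→VLD→MYR at 0.8589; no arbitrage — every cycle loses value.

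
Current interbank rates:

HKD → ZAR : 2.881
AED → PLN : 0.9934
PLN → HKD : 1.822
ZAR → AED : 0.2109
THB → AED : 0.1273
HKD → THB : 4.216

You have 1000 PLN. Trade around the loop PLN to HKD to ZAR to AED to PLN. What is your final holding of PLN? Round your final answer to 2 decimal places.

1099.75

1000 PLN × 1.822 = 1822 HKD
1822 HKD × 2.881 = 5249.182 ZAR
5249.182 ZAR × 0.2109 = 1107.0524838 AED
1107.0524838 AED × 0.9934 = 1099.74593740692 PLN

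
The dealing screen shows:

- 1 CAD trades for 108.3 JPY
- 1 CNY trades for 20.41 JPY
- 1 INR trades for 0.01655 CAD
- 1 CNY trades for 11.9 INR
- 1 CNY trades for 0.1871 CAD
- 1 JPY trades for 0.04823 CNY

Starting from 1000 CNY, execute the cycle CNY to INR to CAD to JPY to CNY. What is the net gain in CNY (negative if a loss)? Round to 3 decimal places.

1000 CNY × 11.9 = 11900 INR
11900 INR × 0.01655 = 196.945 CAD
196.945 CAD × 108.3 = 21329.1435 JPY
21329.1435 JPY × 0.04823 = 1028.704591005 CNY
Net change: 1028.704591005 − 1000 = 28.704591005 CNY

28.705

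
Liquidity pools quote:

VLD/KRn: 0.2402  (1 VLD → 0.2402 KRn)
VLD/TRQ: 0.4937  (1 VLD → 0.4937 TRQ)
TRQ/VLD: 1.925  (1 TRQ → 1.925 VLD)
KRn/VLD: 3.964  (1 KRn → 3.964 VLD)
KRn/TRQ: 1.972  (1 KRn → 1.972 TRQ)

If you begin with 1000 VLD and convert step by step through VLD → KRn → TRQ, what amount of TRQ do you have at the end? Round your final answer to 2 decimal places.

473.67

1000 VLD × 0.2402 = 240.2 KRn
240.2 KRn × 1.972 = 473.6744 TRQ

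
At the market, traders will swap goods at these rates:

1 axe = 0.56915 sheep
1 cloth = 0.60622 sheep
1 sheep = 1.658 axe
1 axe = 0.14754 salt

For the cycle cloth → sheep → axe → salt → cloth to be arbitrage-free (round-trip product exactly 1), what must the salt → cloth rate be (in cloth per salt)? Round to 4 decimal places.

Known legs of the cycle: 0.60622 × 1.658 × 0.14754 = 0.1482943366104
For no arbitrage the full-cycle product must be 1, so the missing rate is 1 / 0.1482943366104 ≈ 6.743346.

6.7433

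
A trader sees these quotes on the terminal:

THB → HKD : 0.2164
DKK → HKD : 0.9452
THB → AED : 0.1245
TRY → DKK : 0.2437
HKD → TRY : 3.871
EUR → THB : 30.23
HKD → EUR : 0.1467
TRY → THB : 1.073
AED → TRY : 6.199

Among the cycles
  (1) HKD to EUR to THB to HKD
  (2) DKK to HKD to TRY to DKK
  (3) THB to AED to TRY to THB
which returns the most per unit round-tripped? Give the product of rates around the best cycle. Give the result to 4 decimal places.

(1) 0.1467 × 30.23 × 0.2164 = 0.95968
(2) 0.9452 × 3.871 × 0.2437 = 0.89167
(3) 0.1245 × 6.199 × 1.073 = 0.82812
Highest is cycle (1) at 0.9597 (≤1, no arbitrage).

0.9597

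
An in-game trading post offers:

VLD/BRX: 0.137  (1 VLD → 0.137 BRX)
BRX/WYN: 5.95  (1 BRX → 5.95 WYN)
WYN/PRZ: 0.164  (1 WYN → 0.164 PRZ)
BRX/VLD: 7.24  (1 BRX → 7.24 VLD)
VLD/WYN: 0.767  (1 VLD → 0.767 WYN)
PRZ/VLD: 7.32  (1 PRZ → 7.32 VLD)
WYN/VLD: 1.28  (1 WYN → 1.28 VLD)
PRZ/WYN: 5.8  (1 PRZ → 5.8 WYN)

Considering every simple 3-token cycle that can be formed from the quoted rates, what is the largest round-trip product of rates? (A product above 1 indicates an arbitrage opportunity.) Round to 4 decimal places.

1.0434

BRX→WYN→VLD→BRX: 5.95 × 1.28 × 0.137 = 1.04339
VLD→WYN→PRZ→VLD: 0.767 × 0.164 × 7.32 = 0.92077
Maximum is BRX→WYN→VLD→BRX at 1.0434; arbitrage exists.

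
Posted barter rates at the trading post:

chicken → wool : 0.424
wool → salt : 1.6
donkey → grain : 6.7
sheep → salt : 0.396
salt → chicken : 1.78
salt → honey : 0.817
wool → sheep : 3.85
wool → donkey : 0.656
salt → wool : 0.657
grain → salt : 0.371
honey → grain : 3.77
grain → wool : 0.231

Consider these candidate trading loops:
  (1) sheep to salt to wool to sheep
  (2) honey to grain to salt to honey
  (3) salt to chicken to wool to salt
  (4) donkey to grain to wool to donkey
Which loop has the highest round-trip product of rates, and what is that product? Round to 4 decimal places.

1.2076

(1) 0.396 × 0.657 × 3.85 = 1.00166
(2) 3.77 × 0.371 × 0.817 = 1.14271
(3) 1.78 × 0.424 × 1.6 = 1.20755
(4) 6.7 × 0.231 × 0.656 = 1.01529
Highest is cycle (3) at 1.2076 (>1, arbitrage).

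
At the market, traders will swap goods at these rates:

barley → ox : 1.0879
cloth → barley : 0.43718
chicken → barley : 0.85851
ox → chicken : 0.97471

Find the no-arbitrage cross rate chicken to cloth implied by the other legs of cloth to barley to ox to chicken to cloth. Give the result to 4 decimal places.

2.1571

Known legs of the cycle: 0.43718 × 1.0879 × 0.97471 = 0.46357999259462
For no arbitrage the full-cycle product must be 1, so the missing rate is 1 / 0.46357999259462 ≈ 2.157125.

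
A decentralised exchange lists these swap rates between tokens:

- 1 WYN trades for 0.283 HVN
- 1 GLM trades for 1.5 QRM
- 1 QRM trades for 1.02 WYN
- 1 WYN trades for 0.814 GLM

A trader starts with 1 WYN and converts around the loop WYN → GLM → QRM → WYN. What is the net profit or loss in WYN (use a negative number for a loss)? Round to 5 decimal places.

1 WYN × 0.814 = 0.814 GLM
0.814 GLM × 1.5 = 1.221 QRM
1.221 QRM × 1.02 = 1.24542 WYN
Net change: 1.24542 − 1 = 0.24542 WYN

0.24542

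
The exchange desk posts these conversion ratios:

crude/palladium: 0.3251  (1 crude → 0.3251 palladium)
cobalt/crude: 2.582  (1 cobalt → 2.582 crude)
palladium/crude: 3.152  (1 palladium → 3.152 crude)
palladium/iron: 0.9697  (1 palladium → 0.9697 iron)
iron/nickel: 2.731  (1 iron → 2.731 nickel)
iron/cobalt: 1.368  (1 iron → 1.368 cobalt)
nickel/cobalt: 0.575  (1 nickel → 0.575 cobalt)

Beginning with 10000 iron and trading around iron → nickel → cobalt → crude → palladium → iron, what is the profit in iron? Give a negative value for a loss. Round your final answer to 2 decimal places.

2782.04

10000 iron × 2.731 = 27310 nickel
27310 nickel × 0.575 = 15703.25 cobalt
15703.25 cobalt × 2.582 = 40545.7915 crude
40545.7915 crude × 0.3251 = 13181.43681665 palladium
13181.43681665 palladium × 0.9697 = 12782.039281105505 iron
Net change: 12782.039281105505 − 10000 = 2782.039281105505 iron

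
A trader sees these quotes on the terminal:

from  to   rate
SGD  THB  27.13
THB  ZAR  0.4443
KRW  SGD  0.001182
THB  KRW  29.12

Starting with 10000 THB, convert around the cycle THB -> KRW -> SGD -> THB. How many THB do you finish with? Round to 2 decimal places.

10000 THB × 29.12 = 291200 KRW
291200 KRW × 0.001182 = 344.1984 SGD
344.1984 SGD × 27.13 = 9338.102592 THB

9338.10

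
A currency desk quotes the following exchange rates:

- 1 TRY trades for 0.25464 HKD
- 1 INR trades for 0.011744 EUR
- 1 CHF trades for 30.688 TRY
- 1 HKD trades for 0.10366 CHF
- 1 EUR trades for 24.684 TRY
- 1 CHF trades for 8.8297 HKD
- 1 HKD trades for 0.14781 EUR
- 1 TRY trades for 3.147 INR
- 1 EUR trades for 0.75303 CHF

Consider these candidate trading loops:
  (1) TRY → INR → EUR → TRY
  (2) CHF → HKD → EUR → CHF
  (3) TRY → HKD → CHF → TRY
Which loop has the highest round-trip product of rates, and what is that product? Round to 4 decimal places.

0.9828

(1) 3.147 × 0.011744 × 24.684 = 0.91228
(2) 8.8297 × 0.14781 × 0.75303 = 0.98279
(3) 0.25464 × 0.10366 × 30.688 = 0.81004
Highest is cycle (2) at 0.9828 (≤1, no arbitrage).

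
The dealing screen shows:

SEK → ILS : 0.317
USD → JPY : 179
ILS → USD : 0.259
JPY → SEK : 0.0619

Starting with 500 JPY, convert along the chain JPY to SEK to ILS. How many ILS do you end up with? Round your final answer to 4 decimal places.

500 JPY × 0.0619 = 30.95 SEK
30.95 SEK × 0.317 = 9.81115 ILS

9.8112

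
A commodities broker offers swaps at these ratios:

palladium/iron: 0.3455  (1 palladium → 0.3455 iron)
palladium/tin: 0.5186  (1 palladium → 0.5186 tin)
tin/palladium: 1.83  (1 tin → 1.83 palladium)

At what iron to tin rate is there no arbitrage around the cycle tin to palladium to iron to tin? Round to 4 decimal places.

1.5816

Known legs of the cycle: 1.83 × 0.3455 = 0.632265
For no arbitrage the full-cycle product must be 1, so the missing rate is 1 / 0.632265 ≈ 1.581615.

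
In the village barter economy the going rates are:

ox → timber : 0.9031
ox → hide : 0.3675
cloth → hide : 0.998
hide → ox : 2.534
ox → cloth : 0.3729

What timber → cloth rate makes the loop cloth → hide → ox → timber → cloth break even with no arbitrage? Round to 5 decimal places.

0.43785

Known legs of the cycle: 0.998 × 2.534 × 0.9031 = 2.2838784892
For no arbitrage the full-cycle product must be 1, so the missing rate is 1 / 2.2838784892 ≈ 0.4378517.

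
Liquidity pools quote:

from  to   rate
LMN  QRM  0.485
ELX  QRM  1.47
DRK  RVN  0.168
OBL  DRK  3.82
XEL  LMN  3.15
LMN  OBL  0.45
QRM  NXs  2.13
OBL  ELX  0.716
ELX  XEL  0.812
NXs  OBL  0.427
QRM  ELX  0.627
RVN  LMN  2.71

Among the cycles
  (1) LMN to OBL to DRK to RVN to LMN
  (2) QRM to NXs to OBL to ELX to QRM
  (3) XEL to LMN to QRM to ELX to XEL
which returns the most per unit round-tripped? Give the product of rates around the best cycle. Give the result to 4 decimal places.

(1) 0.45 × 3.82 × 0.168 × 2.71 = 0.78263
(2) 2.13 × 0.427 × 0.716 × 1.47 = 0.95728
(3) 3.15 × 0.485 × 0.627 × 0.812 = 0.77781
Highest is cycle (2) at 0.9573 (≤1, no arbitrage).

0.9573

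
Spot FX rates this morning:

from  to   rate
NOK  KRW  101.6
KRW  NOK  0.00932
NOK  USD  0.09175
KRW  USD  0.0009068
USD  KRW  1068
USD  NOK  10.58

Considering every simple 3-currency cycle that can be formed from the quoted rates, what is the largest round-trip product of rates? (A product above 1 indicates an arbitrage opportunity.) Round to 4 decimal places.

0.9747

USD→NOK→KRW→USD: 10.58 × 101.6 × 0.0009068 = 0.97474
USD→KRW→NOK→USD: 1068 × 0.00932 × 0.09175 = 0.91326
Maximum is USD→NOK→KRW→USD at 0.9747; no arbitrage — every cycle loses value.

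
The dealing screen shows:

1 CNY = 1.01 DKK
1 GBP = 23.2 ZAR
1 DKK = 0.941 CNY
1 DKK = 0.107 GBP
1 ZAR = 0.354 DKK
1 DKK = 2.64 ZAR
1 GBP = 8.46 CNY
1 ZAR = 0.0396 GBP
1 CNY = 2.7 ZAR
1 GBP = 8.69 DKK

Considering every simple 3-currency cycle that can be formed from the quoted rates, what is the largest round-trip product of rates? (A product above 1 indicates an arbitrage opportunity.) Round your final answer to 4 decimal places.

CNY→DKK→GBP→CNY: 1.01 × 0.107 × 8.46 = 0.91427
ZAR→GBP→DKK→ZAR: 0.0396 × 8.69 × 2.64 = 0.90849
CNY→ZAR→GBP→CNY: 2.7 × 0.0396 × 8.46 = 0.90454
CNY→ZAR→DKK→CNY: 2.7 × 0.354 × 0.941 = 0.89941
ZAR→DKK→GBP→ZAR: 0.354 × 0.107 × 23.2 = 0.87877
Maximum is CNY→DKK→GBP→CNY at 0.9143; no arbitrage — every cycle loses value.

0.9143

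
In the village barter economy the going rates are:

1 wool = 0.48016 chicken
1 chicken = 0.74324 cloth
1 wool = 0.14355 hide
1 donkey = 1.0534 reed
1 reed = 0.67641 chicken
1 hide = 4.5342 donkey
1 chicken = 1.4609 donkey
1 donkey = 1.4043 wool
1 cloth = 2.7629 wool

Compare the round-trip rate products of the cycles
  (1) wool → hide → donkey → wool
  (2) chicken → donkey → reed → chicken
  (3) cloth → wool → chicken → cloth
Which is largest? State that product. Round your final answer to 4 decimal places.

1.0409

(1) 0.14355 × 4.5342 × 1.4043 = 0.91404
(2) 1.4609 × 1.0534 × 0.67641 = 1.04094
(3) 2.7629 × 0.48016 × 0.74324 = 0.98601
Highest is cycle (2) at 1.0409 (>1, arbitrage).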